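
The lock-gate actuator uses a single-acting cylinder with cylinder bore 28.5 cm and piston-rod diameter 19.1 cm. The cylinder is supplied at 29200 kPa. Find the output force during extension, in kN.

F ≈ 1860 kN

Cap-side area A_cap = π/4 × (28.5 cm)² = 637.9 cm^2
F = P × A_cap = 29200 kPa × A_cap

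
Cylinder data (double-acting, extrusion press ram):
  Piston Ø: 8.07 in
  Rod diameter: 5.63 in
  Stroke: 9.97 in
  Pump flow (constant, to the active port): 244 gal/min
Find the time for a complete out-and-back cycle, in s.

t ≈ 0.821 s

Cap-side area A_cap = π/4 × (8.07 in)² = 51.15 in^2
Rod-side annular area A_ann = π/4 × (8.07² − 5.63²) = 26.25 in^2
t_ext = A_cap·L/Q = 0.5429 s
t_ret = A_ann·L/Q = 0.2786 s
t_cycle = t_ext + t_ret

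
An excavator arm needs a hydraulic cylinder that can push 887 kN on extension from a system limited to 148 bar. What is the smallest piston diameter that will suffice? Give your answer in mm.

D ≈ 276 mm

Extension force acts on the full piston face: F = P × (π/4)D².
D = √(4F / (πP)) = √(4 × 887 kN / (π × 148 bar))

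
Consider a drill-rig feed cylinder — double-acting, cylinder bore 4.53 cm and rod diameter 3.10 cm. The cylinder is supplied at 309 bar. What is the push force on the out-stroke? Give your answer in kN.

Cap-side area A_cap = π/4 × (4.53 cm)² = 16.12 cm^2
F = P × A_cap = 309 bar × A_cap

F ≈ 49.8 kN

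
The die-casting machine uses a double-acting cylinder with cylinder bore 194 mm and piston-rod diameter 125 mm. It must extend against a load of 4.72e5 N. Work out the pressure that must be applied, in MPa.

P ≈ 16.0 MPa

Cap-side area A_cap = π/4 × (194 mm)² = 29560 mm^2
P = F / A = 4.72e5 N / A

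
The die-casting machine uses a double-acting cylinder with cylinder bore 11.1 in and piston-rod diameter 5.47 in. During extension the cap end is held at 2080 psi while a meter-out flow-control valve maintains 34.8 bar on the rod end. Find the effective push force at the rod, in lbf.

Cap-side area A_cap = π/4 × (11.1 in)² = 96.77 in^2
Rod-side annular area A_ann = π/4 × (11.1² − 5.47²) = 73.27 in^2
Net thrust = P_cap·A_cap − P_rod·A_ann = 2.013e5 lbf − 36980 lbf

F ≈ 1.64e5 lbf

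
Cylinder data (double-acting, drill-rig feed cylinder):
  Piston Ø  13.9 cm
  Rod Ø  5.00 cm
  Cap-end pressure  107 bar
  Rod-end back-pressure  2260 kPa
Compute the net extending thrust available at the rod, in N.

Cap-side area A_cap = π/4 × (13.9 cm)² = 151.7 cm^2
Rod-side annular area A_ann = π/4 × (13.9² − 5.00²) = 132.1 cm^2
Net thrust = P_cap·A_cap − P_rod·A_ann = 1.624e5 N − 29860 N

F ≈ 1.33e5 N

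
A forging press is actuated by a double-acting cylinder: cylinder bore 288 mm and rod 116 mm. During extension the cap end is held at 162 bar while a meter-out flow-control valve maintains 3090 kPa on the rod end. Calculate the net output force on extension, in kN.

F ≈ 887 kN

Cap-side area A_cap = π/4 × (288 mm)² = 65140 mm^2
Rod-side annular area A_ann = π/4 × (288² − 116²) = 54580 mm^2
Net thrust = P_cap·A_cap − P_rod·A_ann = 1055 kN − 168.6 kN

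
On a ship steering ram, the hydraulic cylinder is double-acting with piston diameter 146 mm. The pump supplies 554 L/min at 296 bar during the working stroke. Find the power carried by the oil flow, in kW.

W ≈ 273 kW

Hydraulic power = P × Q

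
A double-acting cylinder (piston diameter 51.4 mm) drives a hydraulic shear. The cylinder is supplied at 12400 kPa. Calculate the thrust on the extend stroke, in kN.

Cap-side area A_cap = π/4 × (51.4 mm)² = 2075 mm^2
F = P × A_cap = 12400 kPa × A_cap

F ≈ 25.7 kN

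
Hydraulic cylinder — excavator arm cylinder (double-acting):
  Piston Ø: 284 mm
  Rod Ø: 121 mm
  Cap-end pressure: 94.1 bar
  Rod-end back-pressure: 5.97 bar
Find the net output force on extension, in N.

F ≈ 5.65e5 N

Cap-side area A_cap = π/4 × (284 mm)² = 63350 mm^2
Rod-side annular area A_ann = π/4 × (284² − 121²) = 51850 mm^2
Net thrust = P_cap·A_cap − P_rod·A_ann = 5.961e5 N − 30950 N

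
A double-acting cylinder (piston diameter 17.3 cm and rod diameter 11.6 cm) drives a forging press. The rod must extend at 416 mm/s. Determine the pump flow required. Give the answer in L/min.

Q ≈ 587 L/min

Cap-side area A_cap = π/4 × (17.3 cm)² = 235.1 cm^2
Q = A × v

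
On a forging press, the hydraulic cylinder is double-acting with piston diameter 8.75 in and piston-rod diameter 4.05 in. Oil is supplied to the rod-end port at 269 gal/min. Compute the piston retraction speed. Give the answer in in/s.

v ≈ 21.9 in/s

Rod-side annular area A_ann = π/4 × (8.75² − 4.05²) = 47.25 in^2
Flow into the rod-end port fills the annular volume.
v = Q / A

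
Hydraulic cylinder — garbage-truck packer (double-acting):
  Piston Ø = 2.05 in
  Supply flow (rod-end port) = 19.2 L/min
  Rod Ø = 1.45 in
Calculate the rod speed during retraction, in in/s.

v ≈ 11.8 in/s

Rod-side annular area A_ann = π/4 × (2.05² − 1.45²) = 1.649 in^2
Flow into the rod-end port fills the annular volume.
v = Q / A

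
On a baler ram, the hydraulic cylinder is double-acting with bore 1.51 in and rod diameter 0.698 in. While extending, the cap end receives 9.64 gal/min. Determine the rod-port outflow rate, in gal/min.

Q_out ≈ 7.58 gal/min

Cap-side area A_cap = π/4 × (1.51 in)² = 1.791 in^2
Rod-side annular area A_ann = π/4 × (1.51² − 0.698²) = 1.408 in^2
Piston speed v = Q_in/A_cap; rod-end outflow Q_out = v × A_ann = Q_in × A_ann/A_cap.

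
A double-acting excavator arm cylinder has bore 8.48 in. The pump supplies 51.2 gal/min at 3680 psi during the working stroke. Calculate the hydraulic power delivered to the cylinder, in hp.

W ≈ 110 hp

Hydraulic power = P × Q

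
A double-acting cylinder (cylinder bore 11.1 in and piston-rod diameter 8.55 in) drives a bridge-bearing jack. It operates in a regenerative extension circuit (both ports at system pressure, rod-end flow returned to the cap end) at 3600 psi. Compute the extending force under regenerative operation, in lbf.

F ≈ 2.07e5 lbf

With equal pressure on both faces, forces on the annular region cancel; the net push is pressure × rod cross-section.
Rod cross-section A_rod = π/4 × (8.55 in)² = 57.41 in^2
F = P × A_rod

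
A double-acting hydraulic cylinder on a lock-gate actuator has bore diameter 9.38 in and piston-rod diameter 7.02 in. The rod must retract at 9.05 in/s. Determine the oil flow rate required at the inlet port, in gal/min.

Rod-side annular area A_ann = π/4 × (9.38² − 7.02²) = 30.40 in^2
Q = A × v

Q ≈ 71.5 gal/min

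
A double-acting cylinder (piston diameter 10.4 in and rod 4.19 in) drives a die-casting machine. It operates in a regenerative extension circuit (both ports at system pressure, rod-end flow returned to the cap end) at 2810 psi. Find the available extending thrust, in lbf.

F ≈ 38700 lbf

With equal pressure on both faces, forces on the annular region cancel; the net push is pressure × rod cross-section.
Rod cross-section A_rod = π/4 × (4.19 in)² = 13.79 in^2
F = P × A_rod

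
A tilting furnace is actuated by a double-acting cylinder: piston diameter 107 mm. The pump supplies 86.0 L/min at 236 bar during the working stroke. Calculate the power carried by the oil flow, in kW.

Hydraulic power = P × Q

W ≈ 33.8 kW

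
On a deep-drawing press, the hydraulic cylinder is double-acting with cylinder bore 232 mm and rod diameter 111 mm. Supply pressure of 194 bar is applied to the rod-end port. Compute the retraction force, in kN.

F ≈ 632 kN

Rod-side annular area A_ann = π/4 × (232² − 111²) = 32600 mm^2
On retraction the pressure acts on the annular area (bore minus rod).
F = P × A_ann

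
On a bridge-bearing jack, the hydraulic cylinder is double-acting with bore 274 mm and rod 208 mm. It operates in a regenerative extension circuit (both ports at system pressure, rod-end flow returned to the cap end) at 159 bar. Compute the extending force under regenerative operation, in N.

With equal pressure on both faces, forces on the annular region cancel; the net push is pressure × rod cross-section.
Rod cross-section A_rod = π/4 × (208 mm)² = 33980 mm^2
F = P × A_rod

F ≈ 5.40e5 N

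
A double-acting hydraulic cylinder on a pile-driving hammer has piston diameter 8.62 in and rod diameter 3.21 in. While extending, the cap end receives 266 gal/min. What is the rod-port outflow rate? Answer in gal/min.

Q_out ≈ 229 gal/min

Cap-side area A_cap = π/4 × (8.62 in)² = 58.36 in^2
Rod-side annular area A_ann = π/4 × (8.62² − 3.21²) = 50.27 in^2
Piston speed v = Q_in/A_cap; rod-end outflow Q_out = v × A_ann = Q_in × A_ann/A_cap.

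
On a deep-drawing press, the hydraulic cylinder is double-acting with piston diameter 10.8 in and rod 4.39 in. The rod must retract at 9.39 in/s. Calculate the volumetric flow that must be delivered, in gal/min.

Rod-side annular area A_ann = π/4 × (10.8² − 4.39²) = 76.47 in^2
Q = A × v

Q ≈ 187 gal/min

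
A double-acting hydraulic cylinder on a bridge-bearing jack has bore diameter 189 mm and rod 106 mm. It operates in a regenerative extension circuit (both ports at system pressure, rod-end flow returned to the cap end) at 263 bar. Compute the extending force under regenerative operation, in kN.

F ≈ 232 kN

With equal pressure on both faces, forces on the annular region cancel; the net push is pressure × rod cross-section.
Rod cross-section A_rod = π/4 × (106 mm)² = 8825 mm^2
F = P × A_rod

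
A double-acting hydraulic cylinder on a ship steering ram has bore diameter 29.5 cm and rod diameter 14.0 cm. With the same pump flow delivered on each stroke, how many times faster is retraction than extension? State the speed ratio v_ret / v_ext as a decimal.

v_ret/v_ext ≈ 1.29

Cap-side area A_cap = π/4 × (29.5 cm)² = 683.5 cm^2
Rod-side annular area A_ann = π/4 × (29.5² − 14.0²) = 529.6 cm^2
For equal Q, v ∝ 1/A, so v_ret/v_ext = A_cap/A_ann.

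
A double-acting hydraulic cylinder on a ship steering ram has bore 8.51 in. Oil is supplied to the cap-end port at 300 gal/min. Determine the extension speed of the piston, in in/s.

Cap-side area A_cap = π/4 × (8.51 in)² = 56.88 in^2
v = Q / A

v ≈ 20.3 in/s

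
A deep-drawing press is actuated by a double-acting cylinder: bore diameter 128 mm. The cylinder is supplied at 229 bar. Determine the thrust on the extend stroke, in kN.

F ≈ 295 kN

Cap-side area A_cap = π/4 × (128 mm)² = 12870 mm^2
F = P × A_cap = 229 bar × A_cap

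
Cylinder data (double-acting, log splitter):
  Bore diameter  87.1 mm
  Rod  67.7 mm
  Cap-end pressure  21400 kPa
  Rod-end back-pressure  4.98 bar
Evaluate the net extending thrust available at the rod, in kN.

Cap-side area A_cap = π/4 × (87.1 mm)² = 5958 mm^2
Rod-side annular area A_ann = π/4 × (87.1² − 67.7²) = 2359 mm^2
Net thrust = P_cap·A_cap − P_rod·A_ann = 127.5 kN − 1.175 kN

F ≈ 126 kN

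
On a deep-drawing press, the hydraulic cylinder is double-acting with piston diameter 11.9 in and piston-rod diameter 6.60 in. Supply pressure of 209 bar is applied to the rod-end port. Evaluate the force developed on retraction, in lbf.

F ≈ 2.33e5 lbf

Rod-side annular area A_ann = π/4 × (11.9² − 6.60²) = 77.01 in^2
On retraction the pressure acts on the annular area (bore minus rod).
F = P × A_ann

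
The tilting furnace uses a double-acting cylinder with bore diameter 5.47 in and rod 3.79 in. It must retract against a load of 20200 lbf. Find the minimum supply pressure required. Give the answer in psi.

Rod-side annular area A_ann = π/4 × (5.47² − 3.79²) = 12.22 in^2
Retraction: pressure acts on the annular area.
P = F / A = 20200 lbf / A

P ≈ 1650 psi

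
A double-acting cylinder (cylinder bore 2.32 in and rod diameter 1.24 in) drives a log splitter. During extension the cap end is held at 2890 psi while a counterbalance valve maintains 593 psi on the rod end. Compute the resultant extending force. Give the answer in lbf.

Cap-side area A_cap = π/4 × (2.32 in)² = 4.227 in^2
Rod-side annular area A_ann = π/4 × (2.32² − 1.24²) = 3.020 in^2
Net thrust = P_cap·A_cap − P_rod·A_ann = 12220 lbf − 1791 lbf

F ≈ 10400 lbf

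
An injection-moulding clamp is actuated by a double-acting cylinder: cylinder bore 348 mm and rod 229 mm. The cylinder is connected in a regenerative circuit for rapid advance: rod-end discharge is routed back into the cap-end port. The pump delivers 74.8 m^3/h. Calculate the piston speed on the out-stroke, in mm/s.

v ≈ 504 mm/s

In regeneration the rod-end outflow joins the pump flow into the cap end, so the net volume the pump must supply per unit advance equals the rod cross-section area.
Rod cross-section A_rod = π/4 × (229 mm)² = 41190 mm^2
v = Q_pump / A_rod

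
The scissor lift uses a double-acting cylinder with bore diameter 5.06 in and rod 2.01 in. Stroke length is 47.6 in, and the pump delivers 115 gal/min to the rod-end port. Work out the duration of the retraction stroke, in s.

t ≈ 1.82 s

Rod-side annular area A_ann = π/4 × (5.06² − 2.01²) = 16.94 in^2
Swept volume V = A × L; t = V / Q = A·L / Q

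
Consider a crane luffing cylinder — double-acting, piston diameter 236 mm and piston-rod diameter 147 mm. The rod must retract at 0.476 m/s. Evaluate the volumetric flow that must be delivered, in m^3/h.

Rod-side annular area A_ann = π/4 × (236² − 147²) = 26770 mm^2
Q = A × v

Q ≈ 45.9 m^3/h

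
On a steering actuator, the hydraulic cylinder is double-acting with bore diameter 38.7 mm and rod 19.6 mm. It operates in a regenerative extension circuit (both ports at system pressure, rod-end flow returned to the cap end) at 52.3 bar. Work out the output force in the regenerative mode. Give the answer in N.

F ≈ 1580 N

With equal pressure on both faces, forces on the annular region cancel; the net push is pressure × rod cross-section.
Rod cross-section A_rod = π/4 × (19.6 mm)² = 301.7 mm^2
F = P × A_rod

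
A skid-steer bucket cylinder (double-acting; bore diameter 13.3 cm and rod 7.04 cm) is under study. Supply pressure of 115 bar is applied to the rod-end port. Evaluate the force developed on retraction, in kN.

F ≈ 115 kN

Rod-side annular area A_ann = π/4 × (13.3² − 7.04²) = 100.0 cm^2
On retraction the pressure acts on the annular area (bore minus rod).
F = P × A_ann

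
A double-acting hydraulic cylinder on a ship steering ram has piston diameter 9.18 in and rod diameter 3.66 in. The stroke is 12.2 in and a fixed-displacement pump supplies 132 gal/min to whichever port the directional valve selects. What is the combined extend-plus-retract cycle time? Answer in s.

Cap-side area A_cap = π/4 × (9.18 in)² = 66.19 in^2
Rod-side annular area A_ann = π/4 × (9.18² − 3.66²) = 55.67 in^2
t_ext = A_cap·L/Q = 1.589 s
t_ret = A_ann·L/Q = 1.336 s
t_cycle = t_ext + t_ret

t ≈ 2.93 s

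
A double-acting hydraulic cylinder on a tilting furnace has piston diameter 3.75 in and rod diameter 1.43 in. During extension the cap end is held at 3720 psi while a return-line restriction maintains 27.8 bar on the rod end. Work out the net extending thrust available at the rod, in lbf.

F ≈ 37300 lbf

Cap-side area A_cap = π/4 × (3.75 in)² = 11.04 in^2
Rod-side annular area A_ann = π/4 × (3.75² − 1.43²) = 9.439 in^2
Net thrust = P_cap·A_cap − P_rod·A_ann = 41090 lbf − 3806 lbf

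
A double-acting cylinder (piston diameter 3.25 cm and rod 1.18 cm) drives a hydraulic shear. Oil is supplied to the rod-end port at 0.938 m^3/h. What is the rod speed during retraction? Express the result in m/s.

v ≈ 0.362 m/s

Rod-side annular area A_ann = π/4 × (3.25² − 1.18²) = 7.202 cm^2
Flow into the rod-end port fills the annular volume.
v = Q / A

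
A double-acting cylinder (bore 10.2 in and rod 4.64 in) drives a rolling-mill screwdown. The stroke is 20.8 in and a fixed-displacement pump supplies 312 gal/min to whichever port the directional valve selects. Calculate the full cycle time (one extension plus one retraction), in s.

t ≈ 2.54 s

Cap-side area A_cap = π/4 × (10.2 in)² = 81.71 in^2
Rod-side annular area A_ann = π/4 × (10.2² − 4.64²) = 64.80 in^2
t_ext = A_cap·L/Q = 1.415 s
t_ret = A_ann·L/Q = 1.122 s
t_cycle = t_ext + t_ret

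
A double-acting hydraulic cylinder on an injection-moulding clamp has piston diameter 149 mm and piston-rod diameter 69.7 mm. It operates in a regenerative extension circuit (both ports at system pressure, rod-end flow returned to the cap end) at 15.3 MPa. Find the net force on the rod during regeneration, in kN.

With equal pressure on both faces, forces on the annular region cancel; the net push is pressure × rod cross-section.
Rod cross-section A_rod = π/4 × (69.7 mm)² = 3816 mm^2
F = P × A_rod

F ≈ 58.4 kN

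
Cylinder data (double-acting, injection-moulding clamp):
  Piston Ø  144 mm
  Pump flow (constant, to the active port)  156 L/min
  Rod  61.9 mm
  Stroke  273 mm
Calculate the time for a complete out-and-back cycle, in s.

t ≈ 3.10 s

Cap-side area A_cap = π/4 × (144 mm)² = 16290 mm^2
Rod-side annular area A_ann = π/4 × (144² − 61.9²) = 13280 mm^2
t_ext = A_cap·L/Q = 1.710 s
t_ret = A_ann·L/Q = 1.394 s
t_cycle = t_ext + t_ret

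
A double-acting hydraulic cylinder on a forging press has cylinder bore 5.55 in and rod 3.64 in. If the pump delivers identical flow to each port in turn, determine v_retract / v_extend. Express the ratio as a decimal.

Cap-side area A_cap = π/4 × (5.55 in)² = 24.19 in^2
Rod-side annular area A_ann = π/4 × (5.55² − 3.64²) = 13.79 in^2
For equal Q, v ∝ 1/A, so v_ret/v_ext = A_cap/A_ann.

v_ret/v_ext ≈ 1.75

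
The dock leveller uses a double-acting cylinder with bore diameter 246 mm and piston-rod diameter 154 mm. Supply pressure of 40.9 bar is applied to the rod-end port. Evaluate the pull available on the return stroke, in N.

Rod-side annular area A_ann = π/4 × (246² − 154²) = 28900 mm^2
On retraction the pressure acts on the annular area (bore minus rod).
F = P × A_ann

F ≈ 1.18e5 N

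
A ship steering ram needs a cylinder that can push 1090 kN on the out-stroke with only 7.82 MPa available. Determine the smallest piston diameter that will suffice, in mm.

Extension force acts on the full piston face: F = P × (π/4)D².
D = √(4F / (πP)) = √(4 × 1090 kN / (π × 7.82 MPa))

D ≈ 421 mm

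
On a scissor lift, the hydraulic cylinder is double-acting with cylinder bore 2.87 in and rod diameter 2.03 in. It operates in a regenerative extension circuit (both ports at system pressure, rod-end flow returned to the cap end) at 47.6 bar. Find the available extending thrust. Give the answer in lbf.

F ≈ 2230 lbf

With equal pressure on both faces, forces on the annular region cancel; the net push is pressure × rod cross-section.
Rod cross-section A_rod = π/4 × (2.03 in)² = 3.237 in^2
F = P × A_rod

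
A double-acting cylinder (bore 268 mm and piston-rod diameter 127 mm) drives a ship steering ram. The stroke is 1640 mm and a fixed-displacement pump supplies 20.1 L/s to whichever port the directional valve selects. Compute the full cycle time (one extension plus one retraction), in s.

t ≈ 8.17 s

Cap-side area A_cap = π/4 × (268 mm)² = 56410 mm^2
Rod-side annular area A_ann = π/4 × (268² − 127²) = 43740 mm^2
t_ext = A_cap·L/Q = 4.603 s
t_ret = A_ann·L/Q = 3.569 s
t_cycle = t_ext + t_ret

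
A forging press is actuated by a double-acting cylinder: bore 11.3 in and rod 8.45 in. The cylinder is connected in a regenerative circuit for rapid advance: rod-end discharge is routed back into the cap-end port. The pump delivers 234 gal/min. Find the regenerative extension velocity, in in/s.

In regeneration the rod-end outflow joins the pump flow into the cap end, so the net volume the pump must supply per unit advance equals the rod cross-section area.
Rod cross-section A_rod = π/4 × (8.45 in)² = 56.08 in^2
v = Q_pump / A_rod

v ≈ 16.1 in/s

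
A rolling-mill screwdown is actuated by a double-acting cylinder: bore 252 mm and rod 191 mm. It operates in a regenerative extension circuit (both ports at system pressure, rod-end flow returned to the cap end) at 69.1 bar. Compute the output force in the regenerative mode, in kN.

F ≈ 198 kN

With equal pressure on both faces, forces on the annular region cancel; the net push is pressure × rod cross-section.
Rod cross-section A_rod = π/4 × (191 mm)² = 28650 mm^2
F = P × A_rod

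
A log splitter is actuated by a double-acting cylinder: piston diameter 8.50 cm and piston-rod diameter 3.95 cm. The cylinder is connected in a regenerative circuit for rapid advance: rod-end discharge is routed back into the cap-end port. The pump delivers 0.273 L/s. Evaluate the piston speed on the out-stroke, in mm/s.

v ≈ 223 mm/s

In regeneration the rod-end outflow joins the pump flow into the cap end, so the net volume the pump must supply per unit advance equals the rod cross-section area.
Rod cross-section A_rod = π/4 × (3.95 cm)² = 12.25 cm^2
v = Q_pump / A_rod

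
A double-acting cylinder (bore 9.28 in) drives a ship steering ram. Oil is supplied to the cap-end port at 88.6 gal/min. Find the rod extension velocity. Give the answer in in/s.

v ≈ 5.04 in/s

Cap-side area A_cap = π/4 × (9.28 in)² = 67.64 in^2
v = Q / A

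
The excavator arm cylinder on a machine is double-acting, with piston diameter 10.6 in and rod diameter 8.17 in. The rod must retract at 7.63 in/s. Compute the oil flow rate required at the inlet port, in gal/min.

Q ≈ 71.0 gal/min

Rod-side annular area A_ann = π/4 × (10.6² − 8.17²) = 35.82 in^2
Q = A × v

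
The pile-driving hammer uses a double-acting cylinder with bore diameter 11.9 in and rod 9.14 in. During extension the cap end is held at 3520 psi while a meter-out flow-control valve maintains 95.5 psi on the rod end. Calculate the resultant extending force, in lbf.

Cap-side area A_cap = π/4 × (11.9 in)² = 111.2 in^2
Rod-side annular area A_ann = π/4 × (11.9² − 9.14²) = 45.61 in^2
Net thrust = P_cap·A_cap − P_rod·A_ann = 3.915e5 lbf − 4356 lbf

F ≈ 3.87e5 lbf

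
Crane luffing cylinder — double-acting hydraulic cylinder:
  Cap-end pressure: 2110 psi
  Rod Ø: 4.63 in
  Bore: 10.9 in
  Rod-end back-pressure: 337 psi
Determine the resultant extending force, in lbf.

F ≈ 1.71e5 lbf

Cap-side area A_cap = π/4 × (10.9 in)² = 93.31 in^2
Rod-side annular area A_ann = π/4 × (10.9² − 4.63²) = 76.48 in^2
Net thrust = P_cap·A_cap − P_rod·A_ann = 1.969e5 lbf − 25770 lbf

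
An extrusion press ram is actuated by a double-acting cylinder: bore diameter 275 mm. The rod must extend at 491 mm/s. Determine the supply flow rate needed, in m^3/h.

Q ≈ 105 m^3/h

Cap-side area A_cap = π/4 × (275 mm)² = 59400 mm^2
Q = A × v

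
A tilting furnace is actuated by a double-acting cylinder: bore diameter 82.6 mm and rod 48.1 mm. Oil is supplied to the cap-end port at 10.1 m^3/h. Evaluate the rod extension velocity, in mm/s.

Cap-side area A_cap = π/4 × (82.6 mm)² = 5359 mm^2
v = Q / A

v ≈ 524 mm/s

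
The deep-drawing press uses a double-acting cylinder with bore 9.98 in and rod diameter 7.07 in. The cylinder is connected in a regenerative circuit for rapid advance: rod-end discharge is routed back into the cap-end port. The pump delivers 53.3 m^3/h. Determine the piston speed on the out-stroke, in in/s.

In regeneration the rod-end outflow joins the pump flow into the cap end, so the net volume the pump must supply per unit advance equals the rod cross-section area.
Rod cross-section A_rod = π/4 × (7.07 in)² = 39.26 in^2
v = Q_pump / A_rod

v ≈ 23.0 in/s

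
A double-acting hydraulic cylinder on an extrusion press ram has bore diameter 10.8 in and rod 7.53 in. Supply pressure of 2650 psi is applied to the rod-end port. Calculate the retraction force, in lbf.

F ≈ 1.25e5 lbf

Rod-side annular area A_ann = π/4 × (10.8² − 7.53²) = 47.08 in^2
On retraction the pressure acts on the annular area (bore minus rod).
F = P × A_ann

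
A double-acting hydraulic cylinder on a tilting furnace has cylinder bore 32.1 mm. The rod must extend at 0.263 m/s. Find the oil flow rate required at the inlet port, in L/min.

Cap-side area A_cap = π/4 × (32.1 mm)² = 809.3 mm^2
Q = A × v

Q ≈ 12.8 L/min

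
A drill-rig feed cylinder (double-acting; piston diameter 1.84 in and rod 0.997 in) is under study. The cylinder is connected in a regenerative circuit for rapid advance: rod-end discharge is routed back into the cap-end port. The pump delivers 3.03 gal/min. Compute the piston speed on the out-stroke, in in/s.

v ≈ 14.9 in/s

In regeneration the rod-end outflow joins the pump flow into the cap end, so the net volume the pump must supply per unit advance equals the rod cross-section area.
Rod cross-section A_rod = π/4 × (0.997 in)² = 0.7807 in^2
v = Q_pump / A_rod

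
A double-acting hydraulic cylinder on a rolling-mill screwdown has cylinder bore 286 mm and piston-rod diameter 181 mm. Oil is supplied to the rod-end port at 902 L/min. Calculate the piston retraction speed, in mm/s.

Rod-side annular area A_ann = π/4 × (286² − 181²) = 38510 mm^2
Flow into the rod-end port fills the annular volume.
v = Q / A

v ≈ 390 mm/s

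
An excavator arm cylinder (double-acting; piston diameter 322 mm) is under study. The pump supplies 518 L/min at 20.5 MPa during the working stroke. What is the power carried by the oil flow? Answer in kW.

Hydraulic power = P × Q

W ≈ 177 kW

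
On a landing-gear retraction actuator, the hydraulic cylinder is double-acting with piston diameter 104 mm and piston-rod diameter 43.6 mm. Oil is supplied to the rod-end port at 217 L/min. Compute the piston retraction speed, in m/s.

v ≈ 0.517 m/s

Rod-side annular area A_ann = π/4 × (104² − 43.6²) = 7002 mm^2
Flow into the rod-end port fills the annular volume.
v = Q / A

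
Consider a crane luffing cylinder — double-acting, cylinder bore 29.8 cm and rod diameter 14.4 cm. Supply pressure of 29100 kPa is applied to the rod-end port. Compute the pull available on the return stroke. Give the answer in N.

Rod-side annular area A_ann = π/4 × (29.8² − 14.4²) = 534.6 cm^2
On retraction the pressure acts on the annular area (bore minus rod).
F = P × A_ann

F ≈ 1.56e6 N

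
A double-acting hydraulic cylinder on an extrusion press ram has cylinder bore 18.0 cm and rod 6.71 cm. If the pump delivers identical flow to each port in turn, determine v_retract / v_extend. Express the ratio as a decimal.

v_ret/v_ext ≈ 1.16

Cap-side area A_cap = π/4 × (18.0 cm)² = 254.5 cm^2
Rod-side annular area A_ann = π/4 × (18.0² − 6.71²) = 219.1 cm^2
For equal Q, v ∝ 1/A, so v_ret/v_ext = A_cap/A_ann.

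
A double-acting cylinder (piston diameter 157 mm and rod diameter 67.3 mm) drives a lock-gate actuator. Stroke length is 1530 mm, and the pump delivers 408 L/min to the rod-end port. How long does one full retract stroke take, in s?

Rod-side annular area A_ann = π/4 × (157² − 67.3²) = 15800 mm^2
Swept volume V = A × L; t = V / Q = A·L / Q

t ≈ 3.56 s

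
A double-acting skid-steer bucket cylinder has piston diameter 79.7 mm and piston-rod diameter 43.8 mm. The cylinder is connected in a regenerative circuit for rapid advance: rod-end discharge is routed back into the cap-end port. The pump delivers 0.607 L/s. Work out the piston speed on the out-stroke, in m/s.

In regeneration the rod-end outflow joins the pump flow into the cap end, so the net volume the pump must supply per unit advance equals the rod cross-section area.
Rod cross-section A_rod = π/4 × (43.8 mm)² = 1507 mm^2
v = Q_pump / A_rod

v ≈ 0.403 m/s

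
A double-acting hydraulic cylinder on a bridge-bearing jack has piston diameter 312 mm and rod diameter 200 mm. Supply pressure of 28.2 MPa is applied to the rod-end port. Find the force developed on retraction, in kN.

F ≈ 1270 kN

Rod-side annular area A_ann = π/4 × (312² − 200²) = 45040 mm^2
On retraction the pressure acts on the annular area (bore minus rod).
F = P × A_ann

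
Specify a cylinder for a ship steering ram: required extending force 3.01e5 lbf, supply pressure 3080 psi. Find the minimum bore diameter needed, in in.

D ≈ 11.2 in

Extension force acts on the full piston face: F = P × (π/4)D².
D = √(4F / (πP)) = √(4 × 3.01e5 lbf / (π × 3080 psi))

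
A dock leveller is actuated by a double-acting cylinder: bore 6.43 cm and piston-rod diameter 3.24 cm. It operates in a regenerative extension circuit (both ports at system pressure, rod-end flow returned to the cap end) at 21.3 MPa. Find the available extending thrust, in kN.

F ≈ 17.6 kN

With equal pressure on both faces, forces on the annular region cancel; the net push is pressure × rod cross-section.
Rod cross-section A_rod = π/4 × (3.24 cm)² = 8.245 cm^2
F = P × A_rod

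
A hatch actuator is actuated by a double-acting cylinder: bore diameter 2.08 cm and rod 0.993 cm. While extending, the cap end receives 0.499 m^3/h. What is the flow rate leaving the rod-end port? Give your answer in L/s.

Q_out ≈ 0.107 L/s

Cap-side area A_cap = π/4 × (2.08 cm)² = 3.398 cm^2
Rod-side annular area A_ann = π/4 × (2.08² − 0.993²) = 2.624 cm^2
Piston speed v = Q_in/A_cap; rod-end outflow Q_out = v × A_ann = Q_in × A_ann/A_cap.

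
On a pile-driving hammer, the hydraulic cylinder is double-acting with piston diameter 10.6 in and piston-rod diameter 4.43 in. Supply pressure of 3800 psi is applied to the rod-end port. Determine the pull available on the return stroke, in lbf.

Rod-side annular area A_ann = π/4 × (10.6² − 4.43²) = 72.83 in^2
On retraction the pressure acts on the annular area (bore minus rod).
F = P × A_ann

F ≈ 2.77e5 lbf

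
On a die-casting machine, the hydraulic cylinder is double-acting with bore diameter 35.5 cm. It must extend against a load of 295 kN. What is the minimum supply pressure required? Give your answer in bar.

Cap-side area A_cap = π/4 × (35.5 cm)² = 989.8 cm^2
P = F / A = 295 kN / A

P ≈ 29.8 bar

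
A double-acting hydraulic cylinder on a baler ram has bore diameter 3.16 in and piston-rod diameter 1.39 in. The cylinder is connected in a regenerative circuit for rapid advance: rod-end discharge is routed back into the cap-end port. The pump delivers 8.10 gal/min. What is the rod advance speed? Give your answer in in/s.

In regeneration the rod-end outflow joins the pump flow into the cap end, so the net volume the pump must supply per unit advance equals the rod cross-section area.
Rod cross-section A_rod = π/4 × (1.39 in)² = 1.517 in^2
v = Q_pump / A_rod

v ≈ 20.6 in/s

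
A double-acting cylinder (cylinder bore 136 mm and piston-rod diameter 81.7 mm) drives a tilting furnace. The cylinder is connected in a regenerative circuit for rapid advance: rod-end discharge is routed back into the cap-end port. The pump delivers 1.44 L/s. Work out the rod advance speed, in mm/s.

v ≈ 275 mm/s

In regeneration the rod-end outflow joins the pump flow into the cap end, so the net volume the pump must supply per unit advance equals the rod cross-section area.
Rod cross-section A_rod = π/4 × (81.7 mm)² = 5242 mm^2
v = Q_pump / A_rod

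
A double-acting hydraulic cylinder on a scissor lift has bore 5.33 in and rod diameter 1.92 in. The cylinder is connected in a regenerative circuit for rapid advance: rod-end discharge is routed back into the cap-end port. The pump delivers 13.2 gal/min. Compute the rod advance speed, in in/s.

In regeneration the rod-end outflow joins the pump flow into the cap end, so the net volume the pump must supply per unit advance equals the rod cross-section area.
Rod cross-section A_rod = π/4 × (1.92 in)² = 2.895 in^2
v = Q_pump / A_rod

v ≈ 17.6 in/s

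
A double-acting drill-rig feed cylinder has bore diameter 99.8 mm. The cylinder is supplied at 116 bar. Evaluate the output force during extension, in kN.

Cap-side area A_cap = π/4 × (99.8 mm)² = 7823 mm^2
F = P × A_cap = 116 bar × A_cap

F ≈ 90.7 kN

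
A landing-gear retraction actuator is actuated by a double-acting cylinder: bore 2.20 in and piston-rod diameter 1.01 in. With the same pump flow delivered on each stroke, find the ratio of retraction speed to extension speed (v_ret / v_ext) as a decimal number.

Cap-side area A_cap = π/4 × (2.20 in)² = 3.801 in^2
Rod-side annular area A_ann = π/4 × (2.20² − 1.01²) = 3.000 in^2
For equal Q, v ∝ 1/A, so v_ret/v_ext = A_cap/A_ann.

v_ret/v_ext ≈ 1.27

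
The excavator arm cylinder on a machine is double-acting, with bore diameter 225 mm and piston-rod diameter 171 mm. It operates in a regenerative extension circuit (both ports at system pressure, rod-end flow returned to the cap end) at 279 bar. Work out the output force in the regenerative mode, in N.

With equal pressure on both faces, forces on the annular region cancel; the net push is pressure × rod cross-section.
Rod cross-section A_rod = π/4 × (171 mm)² = 22970 mm^2
F = P × A_rod

F ≈ 6.41e5 N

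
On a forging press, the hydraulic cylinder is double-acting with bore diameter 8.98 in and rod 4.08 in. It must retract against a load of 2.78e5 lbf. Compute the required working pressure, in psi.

P ≈ 5530 psi

Rod-side annular area A_ann = π/4 × (8.98² − 4.08²) = 50.26 in^2
Retraction: pressure acts on the annular area.
P = F / A = 2.78e5 lbf / A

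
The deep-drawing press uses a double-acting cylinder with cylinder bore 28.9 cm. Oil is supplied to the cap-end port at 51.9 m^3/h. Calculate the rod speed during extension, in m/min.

v ≈ 13.2 m/min

Cap-side area A_cap = π/4 × (28.9 cm)² = 656.0 cm^2
v = Q / A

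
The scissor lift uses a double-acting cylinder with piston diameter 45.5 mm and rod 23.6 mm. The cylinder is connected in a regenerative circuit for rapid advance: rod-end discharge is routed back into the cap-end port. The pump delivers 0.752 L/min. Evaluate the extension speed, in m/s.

v ≈ 0.0287 m/s

In regeneration the rod-end outflow joins the pump flow into the cap end, so the net volume the pump must supply per unit advance equals the rod cross-section area.
Rod cross-section A_rod = π/4 × (23.6 mm)² = 437.4 mm^2
v = Q_pump / A_rod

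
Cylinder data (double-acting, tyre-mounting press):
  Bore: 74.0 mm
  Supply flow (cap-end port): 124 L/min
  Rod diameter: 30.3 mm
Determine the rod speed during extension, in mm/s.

v ≈ 481 mm/s

Cap-side area A_cap = π/4 × (74.0 mm)² = 4301 mm^2
v = Q / A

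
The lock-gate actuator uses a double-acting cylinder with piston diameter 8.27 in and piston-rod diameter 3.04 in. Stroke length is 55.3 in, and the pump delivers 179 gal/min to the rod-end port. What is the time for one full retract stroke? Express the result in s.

t ≈ 3.73 s

Rod-side annular area A_ann = π/4 × (8.27² − 3.04²) = 46.46 in^2
Swept volume V = A × L; t = V / Q = A·L / Q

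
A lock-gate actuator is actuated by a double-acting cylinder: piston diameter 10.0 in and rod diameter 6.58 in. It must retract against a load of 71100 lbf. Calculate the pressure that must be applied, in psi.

P ≈ 1600 psi

Rod-side annular area A_ann = π/4 × (10.0² − 6.58²) = 44.53 in^2
Retraction: pressure acts on the annular area.
P = F / A = 71100 lbf / A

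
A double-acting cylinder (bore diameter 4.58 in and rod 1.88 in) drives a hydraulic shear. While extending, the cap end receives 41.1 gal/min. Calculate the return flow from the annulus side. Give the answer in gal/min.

Cap-side area A_cap = π/4 × (4.58 in)² = 16.47 in^2
Rod-side annular area A_ann = π/4 × (4.58² − 1.88²) = 13.70 in^2
Piston speed v = Q_in/A_cap; rod-end outflow Q_out = v × A_ann = Q_in × A_ann/A_cap.

Q_out ≈ 34.2 gal/min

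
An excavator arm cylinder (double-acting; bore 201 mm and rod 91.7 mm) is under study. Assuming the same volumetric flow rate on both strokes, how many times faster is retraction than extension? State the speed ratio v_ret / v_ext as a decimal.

Cap-side area A_cap = π/4 × (201 mm)² = 31730 mm^2
Rod-side annular area A_ann = π/4 × (201² − 91.7²) = 25130 mm^2
For equal Q, v ∝ 1/A, so v_ret/v_ext = A_cap/A_ann.

v_ret/v_ext ≈ 1.26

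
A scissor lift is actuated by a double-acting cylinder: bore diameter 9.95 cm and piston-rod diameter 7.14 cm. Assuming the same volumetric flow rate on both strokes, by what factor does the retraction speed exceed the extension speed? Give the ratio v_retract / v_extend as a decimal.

Cap-side area A_cap = π/4 × (9.95 cm)² = 77.76 cm^2
Rod-side annular area A_ann = π/4 × (9.95² − 7.14²) = 37.72 cm^2
For equal Q, v ∝ 1/A, so v_ret/v_ext = A_cap/A_ann.

v_ret/v_ext ≈ 2.06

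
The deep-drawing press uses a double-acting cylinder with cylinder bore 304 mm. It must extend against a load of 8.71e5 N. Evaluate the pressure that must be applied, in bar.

P ≈ 120 bar

Cap-side area A_cap = π/4 × (304 mm)² = 72580 mm^2
P = F / A = 8.71e5 N / A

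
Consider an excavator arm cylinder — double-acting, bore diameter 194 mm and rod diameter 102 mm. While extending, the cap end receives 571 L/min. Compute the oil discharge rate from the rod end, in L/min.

Q_out ≈ 413 L/min

Cap-side area A_cap = π/4 × (194 mm)² = 29560 mm^2
Rod-side annular area A_ann = π/4 × (194² − 102²) = 21390 mm^2
Piston speed v = Q_in/A_cap; rod-end outflow Q_out = v × A_ann = Q_in × A_ann/A_cap.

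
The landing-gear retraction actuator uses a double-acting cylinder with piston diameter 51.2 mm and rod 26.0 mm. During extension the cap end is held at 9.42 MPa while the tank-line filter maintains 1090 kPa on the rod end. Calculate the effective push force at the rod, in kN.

Cap-side area A_cap = π/4 × (51.2 mm)² = 2059 mm^2
Rod-side annular area A_ann = π/4 × (51.2² − 26.0²) = 1528 mm^2
Net thrust = P_cap·A_cap − P_rod·A_ann = 19.39 kN − 1.665 kN

F ≈ 17.7 kN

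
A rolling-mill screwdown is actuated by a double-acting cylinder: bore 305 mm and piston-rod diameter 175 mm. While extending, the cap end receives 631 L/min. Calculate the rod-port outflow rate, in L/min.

Q_out ≈ 423 L/min

Cap-side area A_cap = π/4 × (305 mm)² = 73060 mm^2
Rod-side annular area A_ann = π/4 × (305² − 175²) = 49010 mm^2
Piston speed v = Q_in/A_cap; rod-end outflow Q_out = v × A_ann = Q_in × A_ann/A_cap.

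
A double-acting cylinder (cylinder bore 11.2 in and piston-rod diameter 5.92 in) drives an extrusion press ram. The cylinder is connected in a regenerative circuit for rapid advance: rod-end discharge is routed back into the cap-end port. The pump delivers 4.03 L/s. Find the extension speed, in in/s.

v ≈ 8.93 in/s

In regeneration the rod-end outflow joins the pump flow into the cap end, so the net volume the pump must supply per unit advance equals the rod cross-section area.
Rod cross-section A_rod = π/4 × (5.92 in)² = 27.53 in^2
v = Q_pump / A_rod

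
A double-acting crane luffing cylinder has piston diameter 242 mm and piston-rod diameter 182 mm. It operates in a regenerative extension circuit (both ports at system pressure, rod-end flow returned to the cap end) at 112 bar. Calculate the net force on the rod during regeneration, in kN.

F ≈ 291 kN

With equal pressure on both faces, forces on the annular region cancel; the net push is pressure × rod cross-section.
Rod cross-section A_rod = π/4 × (182 mm)² = 26020 mm^2
F = P × A_rod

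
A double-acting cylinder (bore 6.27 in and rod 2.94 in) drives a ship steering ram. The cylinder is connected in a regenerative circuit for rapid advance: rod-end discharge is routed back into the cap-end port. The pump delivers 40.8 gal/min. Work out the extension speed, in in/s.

In regeneration the rod-end outflow joins the pump flow into the cap end, so the net volume the pump must supply per unit advance equals the rod cross-section area.
Rod cross-section A_rod = π/4 × (2.94 in)² = 6.789 in^2
v = Q_pump / A_rod

v ≈ 23.1 in/s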